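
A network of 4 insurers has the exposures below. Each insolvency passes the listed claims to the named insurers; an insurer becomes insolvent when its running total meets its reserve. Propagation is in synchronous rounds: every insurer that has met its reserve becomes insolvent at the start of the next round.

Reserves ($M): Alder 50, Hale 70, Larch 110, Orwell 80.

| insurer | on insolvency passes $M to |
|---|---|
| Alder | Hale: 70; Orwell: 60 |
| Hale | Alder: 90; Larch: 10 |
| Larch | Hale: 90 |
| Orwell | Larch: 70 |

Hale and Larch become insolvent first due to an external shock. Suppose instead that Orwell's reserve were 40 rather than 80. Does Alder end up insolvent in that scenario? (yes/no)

With Orwell's reserve at 40:
Round 1 — Hale, Larch become insolvent (initial).
  Alder: +90 → 90 ≥ 50
Round 2 — Alder becomes insolvent.
  Orwell: +60 → 60 ≥ 40
Round 3 — Orwell becomes insolvent.
No further insolvencies.

yes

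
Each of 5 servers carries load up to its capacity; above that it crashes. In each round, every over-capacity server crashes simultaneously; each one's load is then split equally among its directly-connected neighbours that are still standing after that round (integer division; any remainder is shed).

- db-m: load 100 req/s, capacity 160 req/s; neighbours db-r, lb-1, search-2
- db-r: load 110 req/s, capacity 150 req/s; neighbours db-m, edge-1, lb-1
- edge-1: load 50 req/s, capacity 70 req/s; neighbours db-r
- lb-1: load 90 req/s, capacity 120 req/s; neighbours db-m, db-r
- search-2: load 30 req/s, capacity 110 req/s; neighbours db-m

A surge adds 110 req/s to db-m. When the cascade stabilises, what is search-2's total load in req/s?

Round 1 — db-m at 210 > 160. db-m crashes.
  db-m sheds 210 req/s to db-r, lb-1, search-2: 70 each.
    db-r: 110+70 = 180 > 150
    lb-1: 90+70 = 160 > 120
    search-2: 30+70 = 100 ≤ 110
Round 2 — db-r, lb-1 crash.
  db-r sheds 180 req/s to edge-1: 180 each.
    edge-1: 50+180 = 230 > 70
  lb-1 sheds 160 req/s: no online neighbours, lost.
Round 3 — edge-1 crashes.
  edge-1 sheds 230 req/s: no online neighbours, lost.
No further crashes.

100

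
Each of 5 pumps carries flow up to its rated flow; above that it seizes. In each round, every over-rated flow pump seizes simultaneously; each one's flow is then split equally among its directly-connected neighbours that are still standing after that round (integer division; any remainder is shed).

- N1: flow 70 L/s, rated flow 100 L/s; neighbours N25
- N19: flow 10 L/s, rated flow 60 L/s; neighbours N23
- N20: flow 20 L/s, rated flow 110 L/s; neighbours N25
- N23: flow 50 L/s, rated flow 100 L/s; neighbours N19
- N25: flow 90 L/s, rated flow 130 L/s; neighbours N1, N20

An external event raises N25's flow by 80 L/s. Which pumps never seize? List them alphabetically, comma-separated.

Round 1 — N25 at 170 > 130. N25 seizes.
  N25 sheds 170 L/s to N1, N20: 85 each.
    N1: 70+85 = 155 > 100
    N20: 20+85 = 105 ≤ 110
Round 2 — N1 seizes.
  N1 sheds 155 L/s: no online neighbours, lost.
No further seizures.

N19, N20, N23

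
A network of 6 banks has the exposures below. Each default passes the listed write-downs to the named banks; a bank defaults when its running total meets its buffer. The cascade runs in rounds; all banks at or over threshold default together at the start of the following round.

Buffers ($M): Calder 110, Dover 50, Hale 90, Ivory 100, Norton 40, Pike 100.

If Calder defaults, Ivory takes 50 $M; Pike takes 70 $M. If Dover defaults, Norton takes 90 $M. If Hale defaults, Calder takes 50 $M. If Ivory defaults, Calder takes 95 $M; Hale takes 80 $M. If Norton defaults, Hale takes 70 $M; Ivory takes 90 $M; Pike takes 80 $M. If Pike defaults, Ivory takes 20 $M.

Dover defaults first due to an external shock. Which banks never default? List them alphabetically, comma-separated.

Round 1 — Dover defaults (initial).
  Norton: +90 → 90 ≥ 40
Round 2 — Norton defaults.
  Hale: +70 → 70 < 90
  Ivory: +90 → 90 < 100
  Pike: +80 → 80 < 100
No further defaults.

Calder, Hale, Ivory, Pike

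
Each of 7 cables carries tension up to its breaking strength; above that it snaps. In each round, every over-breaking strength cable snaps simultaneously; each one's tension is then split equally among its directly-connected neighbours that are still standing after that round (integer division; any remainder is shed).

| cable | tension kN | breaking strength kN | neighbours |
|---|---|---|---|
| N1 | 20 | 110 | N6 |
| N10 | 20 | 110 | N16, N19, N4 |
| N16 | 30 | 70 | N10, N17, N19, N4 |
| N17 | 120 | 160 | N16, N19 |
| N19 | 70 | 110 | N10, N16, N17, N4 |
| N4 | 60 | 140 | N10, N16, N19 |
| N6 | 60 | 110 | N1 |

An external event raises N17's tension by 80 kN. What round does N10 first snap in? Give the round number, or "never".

Round 1 — N17 at 200 > 160. N17 snaps.
  N17 sheds 200 kN to N16, N19: 100 each.
    N16: 30+100 = 130 > 70
    N19: 70+100 = 170 > 110
Round 2 — N16, N19 snap.
  N16 sheds 130 kN to N10, N4: 65 each.
    N10: 20+65 = 85 ≤ 110
    N4: 60+65 = 125 ≤ 140
  N19 sheds 170 kN to N10, N4: 85 each.
    N10: 85+85 = 170 > 110
    N4: 125+85 = 210 > 140
Round 3 — N10, N4 snap.
  N10 sheds 170 kN: no online neighbours, lost.
  N4 sheds 210 kN: no online neighbours, lost.
No further breaks.

3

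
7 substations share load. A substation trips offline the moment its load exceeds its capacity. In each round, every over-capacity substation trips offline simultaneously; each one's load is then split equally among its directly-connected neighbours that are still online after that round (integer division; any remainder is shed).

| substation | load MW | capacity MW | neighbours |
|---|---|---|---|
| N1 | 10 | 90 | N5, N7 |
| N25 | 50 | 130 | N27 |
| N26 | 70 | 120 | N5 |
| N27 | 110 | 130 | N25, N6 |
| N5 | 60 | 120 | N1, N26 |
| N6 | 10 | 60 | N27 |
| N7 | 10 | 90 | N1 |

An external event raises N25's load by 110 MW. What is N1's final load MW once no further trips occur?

Round 1 — N25 at 160 > 130. N25 trips offline.
  N25 sheds 160 MW to N27: 160 each.
    N27: 110+160 = 270 > 130
Round 2 — N27 trips offline.
  N27 sheds 270 MW to N6: 270 each.
    N6: 10+270 = 280 > 60
Round 3 — N6 trips offline.
  N6 sheds 280 MW: no online neighbours, lost.
No further trips.

10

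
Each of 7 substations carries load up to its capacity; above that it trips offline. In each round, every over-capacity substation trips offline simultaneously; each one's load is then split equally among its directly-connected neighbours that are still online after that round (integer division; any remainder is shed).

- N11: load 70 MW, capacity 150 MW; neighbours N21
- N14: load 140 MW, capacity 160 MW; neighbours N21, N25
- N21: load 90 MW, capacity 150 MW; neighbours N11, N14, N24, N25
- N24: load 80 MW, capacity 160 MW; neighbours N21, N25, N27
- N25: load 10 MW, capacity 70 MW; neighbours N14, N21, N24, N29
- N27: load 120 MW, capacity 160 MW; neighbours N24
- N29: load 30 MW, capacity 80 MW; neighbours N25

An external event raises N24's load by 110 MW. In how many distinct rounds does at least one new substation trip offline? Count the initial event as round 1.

3

Round 1 — N24 at 190 > 160. N24 trips offline.
  N24 sheds 190 MW to N21, N25, N27: 63 each (1 lost).
    N21: 90+63 = 153 > 150
    N25: 10+63 = 73 > 70
    N27: 120+63 = 183 > 160
Round 2 — N21, N25, N27 trip offline.
  N21 sheds 153 MW to N11, N14: 76 each (1 lost).
    N11: 70+76 = 146 ≤ 150
    N14: 140+76 = 216 > 160
  N25 sheds 73 MW to N14, N29: 36 each (1 lost).
    N14: 216+36 = 252 > 160
    N29: 30+36 = 66 ≤ 80
  N27 sheds 183 MW: no online neighbours, lost.
Round 3 — N14 trips offline.
  N14 sheds 252 MW: no online neighbours, lost.
No further trips.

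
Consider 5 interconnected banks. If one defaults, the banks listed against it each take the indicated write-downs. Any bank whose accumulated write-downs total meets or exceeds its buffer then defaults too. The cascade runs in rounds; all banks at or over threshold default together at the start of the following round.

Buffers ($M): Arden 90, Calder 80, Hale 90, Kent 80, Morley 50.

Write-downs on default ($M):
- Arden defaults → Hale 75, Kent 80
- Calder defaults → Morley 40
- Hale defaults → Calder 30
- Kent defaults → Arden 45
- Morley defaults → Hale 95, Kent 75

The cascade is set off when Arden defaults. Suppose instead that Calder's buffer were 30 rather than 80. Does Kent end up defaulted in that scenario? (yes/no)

With Calder's buffer at 30:
Round 1 — Arden defaults (initial).
  Hale: +75 → 75 < 90
  Kent: +80 → 80 ≥ 80
Round 2 — Kent defaults.
No further defaults.

yes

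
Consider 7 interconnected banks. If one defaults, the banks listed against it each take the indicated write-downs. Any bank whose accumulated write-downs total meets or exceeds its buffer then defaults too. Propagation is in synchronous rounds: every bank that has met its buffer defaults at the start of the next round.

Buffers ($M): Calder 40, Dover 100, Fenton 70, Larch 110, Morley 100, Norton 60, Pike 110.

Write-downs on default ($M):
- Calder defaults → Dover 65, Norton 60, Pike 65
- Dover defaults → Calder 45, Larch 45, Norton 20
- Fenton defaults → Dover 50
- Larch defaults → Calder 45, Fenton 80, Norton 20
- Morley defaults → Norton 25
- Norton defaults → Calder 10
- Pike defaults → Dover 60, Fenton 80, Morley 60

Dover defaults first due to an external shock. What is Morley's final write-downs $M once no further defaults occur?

Round 1 — Dover defaults (initial).
  Calder: +45 → 45 ≥ 40
  Larch: +45 → 45 < 110
  Norton: +20 → 20 < 60
Round 2 — Calder defaults.
  Norton: +60 → 80 ≥ 60
  Pike: +65 → 65 < 110
Round 3 — Norton defaults.
No further defaults.

0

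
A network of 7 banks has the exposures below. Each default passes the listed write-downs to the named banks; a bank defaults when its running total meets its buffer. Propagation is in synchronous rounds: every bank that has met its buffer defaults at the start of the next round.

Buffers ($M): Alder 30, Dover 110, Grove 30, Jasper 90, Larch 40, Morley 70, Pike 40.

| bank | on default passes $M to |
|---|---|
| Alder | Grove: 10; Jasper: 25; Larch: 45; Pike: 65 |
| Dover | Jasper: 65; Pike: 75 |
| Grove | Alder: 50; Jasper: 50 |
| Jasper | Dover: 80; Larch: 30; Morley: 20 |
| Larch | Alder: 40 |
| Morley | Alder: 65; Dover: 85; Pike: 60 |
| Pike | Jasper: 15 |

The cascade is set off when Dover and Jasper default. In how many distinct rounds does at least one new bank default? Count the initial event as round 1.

Round 1 — Dover, Jasper default (initial).
  Larch: +30 → 30 < 40
  Morley: +20 → 20 < 70
  Pike: +75 → 75 ≥ 40
Round 2 — Pike defaults.
No further defaults.

2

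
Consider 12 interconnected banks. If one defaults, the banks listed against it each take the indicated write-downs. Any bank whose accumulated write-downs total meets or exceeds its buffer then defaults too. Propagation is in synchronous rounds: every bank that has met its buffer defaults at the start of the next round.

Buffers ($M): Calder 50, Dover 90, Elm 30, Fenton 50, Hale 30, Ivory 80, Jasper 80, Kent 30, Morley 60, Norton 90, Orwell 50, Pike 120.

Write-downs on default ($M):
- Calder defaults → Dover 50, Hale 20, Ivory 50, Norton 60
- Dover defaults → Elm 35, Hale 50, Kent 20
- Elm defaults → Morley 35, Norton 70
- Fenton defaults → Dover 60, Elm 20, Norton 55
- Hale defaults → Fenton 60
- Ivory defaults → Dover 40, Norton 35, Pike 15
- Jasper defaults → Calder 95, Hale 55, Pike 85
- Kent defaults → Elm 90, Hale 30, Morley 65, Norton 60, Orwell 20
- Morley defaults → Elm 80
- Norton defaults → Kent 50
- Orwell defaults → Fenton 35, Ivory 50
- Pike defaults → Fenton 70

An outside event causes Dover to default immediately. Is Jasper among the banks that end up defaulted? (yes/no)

no

Round 1 — Dover defaults (initial).
  Elm: +35 → 35 ≥ 30
  Hale: +50 → 50 ≥ 30
  Kent: +20 → 20 < 30
Round 2 — Elm, Hale default.
  Fenton: +60 → 60 ≥ 50
  Morley: +35 → 35 < 60
  Norton: +70 → 70 < 90
Round 3 — Fenton defaults.
  Norton: +55 → 125 ≥ 90
Round 4 — Norton defaults.
  Kent: +50 → 70 ≥ 30
Round 5 — Kent defaults.
  Morley: +65 → 100 ≥ 60
  Orwell: +20 → 20 < 50
Round 6 — Morley defaults.
No further defaults.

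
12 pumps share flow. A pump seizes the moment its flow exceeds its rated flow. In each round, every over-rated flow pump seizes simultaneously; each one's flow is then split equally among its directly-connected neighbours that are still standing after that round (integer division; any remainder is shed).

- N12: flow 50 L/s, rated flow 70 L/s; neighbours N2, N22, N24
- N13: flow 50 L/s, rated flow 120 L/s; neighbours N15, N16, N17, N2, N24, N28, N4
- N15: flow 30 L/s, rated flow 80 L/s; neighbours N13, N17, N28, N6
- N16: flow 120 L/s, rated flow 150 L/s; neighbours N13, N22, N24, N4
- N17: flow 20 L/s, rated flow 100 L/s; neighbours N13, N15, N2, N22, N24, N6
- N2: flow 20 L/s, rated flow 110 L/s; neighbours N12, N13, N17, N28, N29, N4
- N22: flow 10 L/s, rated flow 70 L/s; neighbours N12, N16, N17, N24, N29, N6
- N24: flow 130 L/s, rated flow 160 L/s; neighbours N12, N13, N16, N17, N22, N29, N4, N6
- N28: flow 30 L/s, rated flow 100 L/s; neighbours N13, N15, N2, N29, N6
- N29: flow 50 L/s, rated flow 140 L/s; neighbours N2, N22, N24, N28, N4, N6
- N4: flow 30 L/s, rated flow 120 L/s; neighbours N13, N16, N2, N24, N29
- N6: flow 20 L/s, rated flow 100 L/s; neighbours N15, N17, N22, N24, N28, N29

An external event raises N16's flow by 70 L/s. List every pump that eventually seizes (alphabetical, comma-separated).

N12, N13, N15, N16, N17, N2, N22, N24, N28, N29, N4, N6

Round 1 — N16 at 190 > 150. N16 seizes.
  N16 sheds 190 L/s to N13, N22, N24, N4: 47 each (2 lost).
    N13: 50+47 = 97 ≤ 120
    N22: 10+47 = 57 ≤ 70
    N24: 130+47 = 177 > 160
    N4: 30+47 = 77 ≤ 120
Round 2 — N24 seizes.
  N24 sheds 177 L/s to N12, N13, N17, N22, N29, N4, N6: 25 each (2 lost).
    N12: 50+25 = 75 > 70
    N13: 97+25 = 122 > 120
    N17: 20+25 = 45 ≤ 100
    N22: 57+25 = 82 > 70
    N29: 50+25 = 75 ≤ 140
    N4: 77+25 = 102 ≤ 120
    N6: 20+25 = 45 ≤ 100
Round 3 — N12, N13, N22 seize.
  N12 sheds 75 L/s to N2: 75 each.
    N2: 20+75 = 95 ≤ 110
  N13 sheds 122 L/s to N15, N17, N2, N28, N4: 24 each (2 lost).
    N15: 30+24 = 54 ≤ 80
    N17: 45+24 = 69 ≤ 100
    N2: 95+24 = 119 > 110
    N28: 30+24 = 54 ≤ 100
    N4: 102+24 = 126 > 120
  N22 sheds 82 L/s to N17, N29, N6: 27 each (1 lost).
    N17: 69+27 = 96 ≤ 100
    N29: 75+27 = 102 ≤ 140
    N6: 45+27 = 72 ≤ 100
Round 4 — N2, N4 seize.
  N2 sheds 119 L/s to N17, N28, N29: 39 each (2 lost).
    N17: 96+39 = 135 > 100
    N28: 54+39 = 93 ≤ 100
    N29: 102+39 = 141 > 140
  N4 sheds 126 L/s to N29: 126 each.
    N29: 141+126 = 267 > 140
Round 5 — N17, N29 seize.
  N17 sheds 135 L/s to N15, N6: 67 each (1 lost).
    N15: 54+67 = 121 > 80
    N6: 72+67 = 139 > 100
  N29 sheds 267 L/s to N28, N6: 133 each (1 lost).
    N28: 93+133 = 226 > 100
    N6: 139+133 = 272 > 100
Round 6 — N15, N28, N6 seize.
  N15 sheds 121 L/s: no online neighbours, lost.
  N28 sheds 226 L/s: no online neighbours, lost.
  N6 sheds 272 L/s: no online neighbours, lost.
No further seizures.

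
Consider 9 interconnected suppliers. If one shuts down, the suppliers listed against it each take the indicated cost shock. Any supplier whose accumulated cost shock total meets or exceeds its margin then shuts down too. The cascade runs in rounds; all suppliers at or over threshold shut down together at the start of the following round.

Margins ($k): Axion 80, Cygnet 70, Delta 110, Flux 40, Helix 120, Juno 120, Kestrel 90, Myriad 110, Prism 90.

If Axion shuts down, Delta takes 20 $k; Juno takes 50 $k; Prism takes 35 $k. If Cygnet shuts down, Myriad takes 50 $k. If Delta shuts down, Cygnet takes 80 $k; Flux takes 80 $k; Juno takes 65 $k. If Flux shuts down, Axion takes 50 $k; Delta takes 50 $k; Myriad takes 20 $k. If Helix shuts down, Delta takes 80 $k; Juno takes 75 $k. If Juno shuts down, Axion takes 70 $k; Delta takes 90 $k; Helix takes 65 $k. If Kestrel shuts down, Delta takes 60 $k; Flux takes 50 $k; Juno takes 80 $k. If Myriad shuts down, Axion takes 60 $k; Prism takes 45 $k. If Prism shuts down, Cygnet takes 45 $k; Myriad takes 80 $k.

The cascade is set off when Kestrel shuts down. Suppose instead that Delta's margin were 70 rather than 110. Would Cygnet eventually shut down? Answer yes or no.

yes

With Delta's margin at 70:
Round 1 — Kestrel shuts down (initial).
  Delta: +60 → 60 < 70
  Flux: +50 → 50 ≥ 40
  Juno: +80 → 80 < 120
Round 2 — Flux shuts down.
  Axion: +50 → 50 < 80
  Delta: +50 → 110 ≥ 70
  Myriad: +20 → 20 < 110
Round 3 — Delta shuts down.
  Cygnet: +80 → 80 ≥ 70
  Juno: +65 → 145 ≥ 120
Round 4 — Cygnet, Juno shut down.
  Axion: +70 → 120 ≥ 80
  Helix: +65 → 65 < 120
  Myriad: +50 → 70 < 110
Round 5 — Axion shuts down.
  Prism: +35 → 35 < 90
No further shutdowns.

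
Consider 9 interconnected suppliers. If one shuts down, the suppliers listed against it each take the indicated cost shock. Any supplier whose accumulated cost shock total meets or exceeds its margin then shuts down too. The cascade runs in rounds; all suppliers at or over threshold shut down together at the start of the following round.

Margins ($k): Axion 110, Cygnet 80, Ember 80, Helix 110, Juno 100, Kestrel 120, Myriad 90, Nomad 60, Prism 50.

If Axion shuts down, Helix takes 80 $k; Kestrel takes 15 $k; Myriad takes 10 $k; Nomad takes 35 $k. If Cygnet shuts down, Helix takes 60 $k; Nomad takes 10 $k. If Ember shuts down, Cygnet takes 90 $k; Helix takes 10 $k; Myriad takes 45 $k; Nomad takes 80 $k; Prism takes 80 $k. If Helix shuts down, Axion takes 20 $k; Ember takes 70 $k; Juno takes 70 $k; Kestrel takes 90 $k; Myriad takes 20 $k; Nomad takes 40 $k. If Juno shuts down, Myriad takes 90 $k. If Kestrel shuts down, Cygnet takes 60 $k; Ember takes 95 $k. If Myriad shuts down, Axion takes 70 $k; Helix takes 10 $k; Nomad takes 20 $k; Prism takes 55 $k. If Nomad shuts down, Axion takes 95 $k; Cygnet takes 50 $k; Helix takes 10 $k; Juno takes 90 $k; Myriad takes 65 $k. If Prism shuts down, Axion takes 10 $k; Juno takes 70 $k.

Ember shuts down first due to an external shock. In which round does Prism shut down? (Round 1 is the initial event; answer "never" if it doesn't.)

2

Round 1 — Ember shuts down (initial).
  Cygnet: +90 → 90 ≥ 80
  Helix: +10 → 10 < 110
  Myriad: +45 → 45 < 90
  Nomad: +80 → 80 ≥ 60
  Prism: +80 → 80 ≥ 50
Round 2 — Cygnet, Nomad, Prism shut down.
  Axion: +95+10 → 105 < 110
  Helix: +60+10 → 80 < 110
  Juno: +90+70 → 160 ≥ 100
  Myriad: +65 → 110 ≥ 90
Round 3 — Juno, Myriad shut down.
  Axion: +70 → 175 ≥ 110
  Helix: +10 → 90 < 110
Round 4 — Axion shuts down.
  Helix: +80 → 170 ≥ 110
  Kestrel: +15 → 15 < 120
Round 5 — Helix shuts down.
  Kestrel: +90 → 105 < 120
No further shutdowns.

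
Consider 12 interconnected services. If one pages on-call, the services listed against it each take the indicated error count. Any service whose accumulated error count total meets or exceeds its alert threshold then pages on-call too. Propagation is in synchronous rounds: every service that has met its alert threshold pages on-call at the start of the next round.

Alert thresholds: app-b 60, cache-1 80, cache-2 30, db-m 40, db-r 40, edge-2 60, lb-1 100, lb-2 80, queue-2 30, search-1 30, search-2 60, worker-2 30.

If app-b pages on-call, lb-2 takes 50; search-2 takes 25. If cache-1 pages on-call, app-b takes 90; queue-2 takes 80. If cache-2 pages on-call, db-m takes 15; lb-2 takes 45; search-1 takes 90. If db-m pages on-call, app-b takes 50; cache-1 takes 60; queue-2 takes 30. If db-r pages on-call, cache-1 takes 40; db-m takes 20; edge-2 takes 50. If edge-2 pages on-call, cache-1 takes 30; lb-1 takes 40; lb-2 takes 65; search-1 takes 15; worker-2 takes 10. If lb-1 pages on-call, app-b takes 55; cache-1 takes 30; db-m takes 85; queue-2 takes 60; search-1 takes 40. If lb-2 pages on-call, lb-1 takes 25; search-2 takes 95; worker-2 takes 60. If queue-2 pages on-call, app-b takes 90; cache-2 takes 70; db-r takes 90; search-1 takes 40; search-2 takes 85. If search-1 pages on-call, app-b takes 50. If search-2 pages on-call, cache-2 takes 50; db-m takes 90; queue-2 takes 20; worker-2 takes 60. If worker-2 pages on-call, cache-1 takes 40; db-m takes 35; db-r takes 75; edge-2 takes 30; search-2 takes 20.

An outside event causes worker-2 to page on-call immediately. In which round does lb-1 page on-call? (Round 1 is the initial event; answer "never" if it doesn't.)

Round 1 — worker-2 pages on-call (initial).
  cache-1: +40 → 40 < 80
  db-m: +35 → 35 < 40
  db-r: +75 → 75 ≥ 40
  edge-2: +30 → 30 < 60
  search-2: +20 → 20 < 60
Round 2 — db-r pages on-call.
  cache-1: +40 → 80 ≥ 80
  db-m: +20 → 55 ≥ 40
  edge-2: +50 → 80 ≥ 60
Round 3 — cache-1, db-m, edge-2 page on-call.
  app-b: +90+50 → 140 ≥ 60
  lb-1: +40 → 40 < 100
  lb-2: +65 → 65 < 80
  queue-2: +80+30 → 110 ≥ 30
  search-1: +15 → 15 < 30
Round 4 — app-b, queue-2 page on-call.
  cache-2: +70 → 70 ≥ 30
  lb-2: +50 → 115 ≥ 80
  search-1: +40 → 55 ≥ 30
  search-2: +25+85 → 130 ≥ 60
Round 5 — cache-2, lb-2, search-1, search-2 page on-call.
  lb-1: +25 → 65 < 100
No further pages.

never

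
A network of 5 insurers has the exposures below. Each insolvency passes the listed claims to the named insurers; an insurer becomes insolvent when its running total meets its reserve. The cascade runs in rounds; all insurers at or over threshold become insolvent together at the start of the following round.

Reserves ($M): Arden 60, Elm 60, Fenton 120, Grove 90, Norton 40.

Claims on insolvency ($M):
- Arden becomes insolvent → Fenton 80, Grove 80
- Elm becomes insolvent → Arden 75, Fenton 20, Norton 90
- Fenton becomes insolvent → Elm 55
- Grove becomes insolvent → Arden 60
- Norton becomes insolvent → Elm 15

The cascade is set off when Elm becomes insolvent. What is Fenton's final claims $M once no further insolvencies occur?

Round 1 — Elm becomes insolvent (initial).
  Arden: +75 → 75 ≥ 60
  Fenton: +20 → 20 < 120
  Norton: +90 → 90 ≥ 40
Round 2 — Arden, Norton become insolvent.
  Fenton: +80 → 100 < 120
  Grove: +80 → 80 < 90
No further insolvencies.

100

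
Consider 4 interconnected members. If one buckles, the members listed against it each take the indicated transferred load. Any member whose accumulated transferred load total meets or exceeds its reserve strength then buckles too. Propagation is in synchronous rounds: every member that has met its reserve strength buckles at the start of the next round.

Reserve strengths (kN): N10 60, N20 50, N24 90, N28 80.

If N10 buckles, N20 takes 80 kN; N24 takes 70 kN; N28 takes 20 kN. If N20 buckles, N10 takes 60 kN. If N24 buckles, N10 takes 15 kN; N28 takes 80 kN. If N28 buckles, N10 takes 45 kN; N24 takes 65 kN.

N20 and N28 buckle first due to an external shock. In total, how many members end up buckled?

4

Round 1 — N20, N28 buckle (initial).
  N10: +60+45 → 105 ≥ 60
  N24: +65 → 65 < 90
Round 2 — N10 buckles.
  N24: +70 → 135 ≥ 90
Round 3 — N24 buckles.
No further bucklings.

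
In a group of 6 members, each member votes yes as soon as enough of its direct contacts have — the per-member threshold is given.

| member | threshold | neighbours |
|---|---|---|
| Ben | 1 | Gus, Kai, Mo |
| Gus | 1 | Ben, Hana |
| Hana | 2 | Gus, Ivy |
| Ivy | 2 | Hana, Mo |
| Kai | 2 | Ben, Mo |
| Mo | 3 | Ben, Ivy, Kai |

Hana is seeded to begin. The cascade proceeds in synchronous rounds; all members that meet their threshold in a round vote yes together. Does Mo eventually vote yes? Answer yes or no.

no

Round 1 — Hana votes yes (initial).
Round 2 — checking thresholds:
  Gus: 1 of 2 neighbours ≥ 1, votes yes.
  Ivy: 1 of 2 neighbours < 2, not yet.
Round 3 — checking thresholds:
  Ben: 1 of 3 neighbours ≥ 1, votes yes.
  Ivy: 1 of 2 neighbours < 2, not yet.
Round 4 — no new yes votes; cascade stops.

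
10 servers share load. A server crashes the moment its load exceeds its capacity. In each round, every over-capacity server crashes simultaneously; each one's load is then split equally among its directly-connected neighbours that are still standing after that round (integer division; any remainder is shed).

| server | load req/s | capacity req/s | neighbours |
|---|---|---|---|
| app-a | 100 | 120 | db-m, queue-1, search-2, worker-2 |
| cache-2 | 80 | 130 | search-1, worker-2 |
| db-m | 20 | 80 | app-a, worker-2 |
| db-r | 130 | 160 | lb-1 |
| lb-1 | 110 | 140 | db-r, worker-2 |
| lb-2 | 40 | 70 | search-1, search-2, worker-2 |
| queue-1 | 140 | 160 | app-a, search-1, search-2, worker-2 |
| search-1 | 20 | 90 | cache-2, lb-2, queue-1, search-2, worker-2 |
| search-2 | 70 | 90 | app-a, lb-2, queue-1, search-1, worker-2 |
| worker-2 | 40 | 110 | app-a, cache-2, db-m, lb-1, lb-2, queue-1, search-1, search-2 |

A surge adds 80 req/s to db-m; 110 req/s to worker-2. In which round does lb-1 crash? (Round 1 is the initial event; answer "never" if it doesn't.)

never

Round 1 — db-m at 100 > 80; worker-2 at 150 > 110. db-m, worker-2 crash.
  db-m sheds 100 req/s to app-a: 100 each.
    app-a: 100+100 = 200 > 120
  worker-2 sheds 150 req/s to app-a, cache-2, lb-1, lb-2, queue-1, search-1, search-2: 21 each (3 lost).
    app-a: 200+21 = 221 > 120
    cache-2: 80+21 = 101 ≤ 130
    lb-1: 110+21 = 131 ≤ 140
    lb-2: 40+21 = 61 ≤ 70
    queue-1: 140+21 = 161 > 160
    search-1: 20+21 = 41 ≤ 90
    search-2: 70+21 = 91 > 90
Round 2 — app-a, queue-1, search-2 crash.
  app-a sheds 221 req/s: no online neighbours, lost.
  queue-1 sheds 161 req/s to search-1: 161 each.
    search-1: 41+161 = 202 > 90
  search-2 sheds 91 req/s to lb-2, search-1: 45 each (1 lost).
    lb-2: 61+45 = 106 > 70
    search-1: 202+45 = 247 > 90
Round 3 — lb-2, search-1 crash.
  lb-2 sheds 106 req/s: no online neighbours, lost.
  search-1 sheds 247 req/s to cache-2: 247 each.
    cache-2: 101+247 = 348 > 130
Round 4 — cache-2 crashes.
  cache-2 sheds 348 req/s: no online neighbours, lost.
No further crashes.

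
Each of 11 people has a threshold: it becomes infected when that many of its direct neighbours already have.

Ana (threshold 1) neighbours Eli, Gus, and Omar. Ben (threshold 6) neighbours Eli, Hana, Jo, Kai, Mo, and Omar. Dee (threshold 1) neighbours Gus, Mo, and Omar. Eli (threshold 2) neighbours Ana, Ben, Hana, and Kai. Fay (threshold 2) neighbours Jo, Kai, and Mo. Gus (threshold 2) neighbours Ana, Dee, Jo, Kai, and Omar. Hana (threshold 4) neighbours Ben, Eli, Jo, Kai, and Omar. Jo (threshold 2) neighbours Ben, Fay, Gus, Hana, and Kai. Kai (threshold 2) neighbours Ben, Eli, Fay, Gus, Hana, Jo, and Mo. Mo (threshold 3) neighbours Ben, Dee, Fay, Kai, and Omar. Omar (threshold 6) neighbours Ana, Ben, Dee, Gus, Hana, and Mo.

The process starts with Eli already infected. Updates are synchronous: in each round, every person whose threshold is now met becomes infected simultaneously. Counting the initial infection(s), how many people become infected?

2

Round 1 — Eli becomes infected (initial).
Round 2 — checking thresholds:
  Ana: 1 of 3 neighbours ≥ 1, becomes infected.
  Ben: 1 of 6 neighbours < 6, not yet.
  Hana: 1 of 5 neighbours < 4, not yet.
  Kai: 1 of 7 neighbours < 2, not yet.
Round 3 — no new infections; cascade stops.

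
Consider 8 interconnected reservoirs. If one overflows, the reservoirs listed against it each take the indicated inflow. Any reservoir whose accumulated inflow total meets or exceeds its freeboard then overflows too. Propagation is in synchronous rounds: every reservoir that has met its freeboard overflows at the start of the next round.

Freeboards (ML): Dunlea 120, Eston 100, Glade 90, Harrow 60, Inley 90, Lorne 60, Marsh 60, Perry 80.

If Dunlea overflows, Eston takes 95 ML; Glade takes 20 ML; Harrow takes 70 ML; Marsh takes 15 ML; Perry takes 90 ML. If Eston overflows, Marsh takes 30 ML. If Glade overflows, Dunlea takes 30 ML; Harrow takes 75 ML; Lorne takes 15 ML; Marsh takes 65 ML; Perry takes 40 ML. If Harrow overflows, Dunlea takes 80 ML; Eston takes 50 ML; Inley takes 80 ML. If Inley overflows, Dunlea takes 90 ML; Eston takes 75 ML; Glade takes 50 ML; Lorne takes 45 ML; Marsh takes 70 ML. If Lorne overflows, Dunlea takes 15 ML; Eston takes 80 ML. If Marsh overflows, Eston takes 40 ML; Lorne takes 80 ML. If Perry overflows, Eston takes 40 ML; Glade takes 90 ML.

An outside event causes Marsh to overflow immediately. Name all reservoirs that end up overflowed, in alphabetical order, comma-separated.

Round 1 — Marsh overflows (initial).
  Eston: +40 → 40 < 100
  Lorne: +80 → 80 ≥ 60
Round 2 — Lorne overflows.
  Dunlea: +15 → 15 < 120
  Eston: +80 → 120 ≥ 100
Round 3 — Eston overflows.
No further overflows.

Eston, Lorne, Marsh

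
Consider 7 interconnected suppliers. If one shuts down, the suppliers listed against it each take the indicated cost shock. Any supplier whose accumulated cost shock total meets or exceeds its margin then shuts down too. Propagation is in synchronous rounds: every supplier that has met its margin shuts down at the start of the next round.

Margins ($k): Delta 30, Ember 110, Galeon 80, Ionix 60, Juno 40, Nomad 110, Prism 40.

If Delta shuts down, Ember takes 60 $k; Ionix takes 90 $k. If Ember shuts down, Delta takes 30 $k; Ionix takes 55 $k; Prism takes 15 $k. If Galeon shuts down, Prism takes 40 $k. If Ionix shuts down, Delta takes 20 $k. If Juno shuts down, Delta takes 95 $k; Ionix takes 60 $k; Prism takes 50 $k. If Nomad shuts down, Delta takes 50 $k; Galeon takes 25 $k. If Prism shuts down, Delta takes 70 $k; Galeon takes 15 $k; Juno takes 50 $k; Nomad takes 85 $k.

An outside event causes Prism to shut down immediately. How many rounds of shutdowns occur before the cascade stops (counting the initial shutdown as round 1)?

3

Round 1 — Prism shuts down (initial).
  Delta: +70 → 70 ≥ 30
  Galeon: +15 → 15 < 80
  Juno: +50 → 50 ≥ 40
  Nomad: +85 → 85 < 110
Round 2 — Delta, Juno shut down.
  Ember: +60 → 60 < 110
  Ionix: +90+60 → 150 ≥ 60
Round 3 — Ionix shuts down.
No further shutdowns.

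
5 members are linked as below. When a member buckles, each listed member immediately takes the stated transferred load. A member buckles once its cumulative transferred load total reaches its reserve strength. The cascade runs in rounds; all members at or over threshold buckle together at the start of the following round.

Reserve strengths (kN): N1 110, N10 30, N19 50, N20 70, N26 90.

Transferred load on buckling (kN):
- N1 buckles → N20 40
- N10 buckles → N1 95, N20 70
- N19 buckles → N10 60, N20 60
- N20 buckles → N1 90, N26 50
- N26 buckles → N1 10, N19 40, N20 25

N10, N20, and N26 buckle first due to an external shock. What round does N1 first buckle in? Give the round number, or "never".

2

Round 1 — N10, N20, N26 buckle (initial).
  N1: +95+90+10 → 195 ≥ 110
  N19: +40 → 40 < 50
Round 2 — N1 buckles.
No further bucklings.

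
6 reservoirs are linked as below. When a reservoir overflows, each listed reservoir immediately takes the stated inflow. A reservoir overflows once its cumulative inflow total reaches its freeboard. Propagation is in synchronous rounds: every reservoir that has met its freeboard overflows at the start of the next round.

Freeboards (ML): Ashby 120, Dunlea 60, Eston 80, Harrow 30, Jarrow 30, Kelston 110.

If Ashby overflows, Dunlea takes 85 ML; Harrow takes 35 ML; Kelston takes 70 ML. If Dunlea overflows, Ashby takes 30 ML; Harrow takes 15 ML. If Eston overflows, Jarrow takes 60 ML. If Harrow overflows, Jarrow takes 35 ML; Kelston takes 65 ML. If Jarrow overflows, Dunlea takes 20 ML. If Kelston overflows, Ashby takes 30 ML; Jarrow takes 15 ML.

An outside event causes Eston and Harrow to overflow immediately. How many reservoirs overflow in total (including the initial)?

Round 1 — Eston, Harrow overflow (initial).
  Jarrow: +60+35 → 95 ≥ 30
  Kelston: +65 → 65 < 110
Round 2 — Jarrow overflows.
  Dunlea: +20 → 20 < 60
No further overflows.

3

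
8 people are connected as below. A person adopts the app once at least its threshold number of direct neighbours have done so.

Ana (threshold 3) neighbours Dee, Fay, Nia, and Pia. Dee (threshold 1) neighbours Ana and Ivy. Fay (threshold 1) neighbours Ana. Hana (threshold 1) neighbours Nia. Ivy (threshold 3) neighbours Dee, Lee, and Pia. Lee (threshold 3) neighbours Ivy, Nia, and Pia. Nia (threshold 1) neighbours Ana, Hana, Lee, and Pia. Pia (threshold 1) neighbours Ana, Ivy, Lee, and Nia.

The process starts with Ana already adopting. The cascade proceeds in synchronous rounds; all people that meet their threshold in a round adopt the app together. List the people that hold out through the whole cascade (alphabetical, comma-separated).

Round 1 — Ana adopts the app (initial).
Round 2 — checking thresholds:
  Dee: 1 of 2 neighbours ≥ 1, adopts the app.
  Fay: 1 of 1 neighbours ≥ 1, adopts the app.
  Nia: 1 of 4 neighbours ≥ 1, adopts the app.
  Pia: 1 of 4 neighbours ≥ 1, adopts the app.
Round 3 — checking thresholds:
  Hana: 1 of 1 neighbours ≥ 1, adopts the app.
  Ivy: 2 of 3 neighbours < 3, holds.
  Lee: 2 of 3 neighbours < 3, holds.
Round 4 — no new adoptions; cascade stops.

Ivy, Lee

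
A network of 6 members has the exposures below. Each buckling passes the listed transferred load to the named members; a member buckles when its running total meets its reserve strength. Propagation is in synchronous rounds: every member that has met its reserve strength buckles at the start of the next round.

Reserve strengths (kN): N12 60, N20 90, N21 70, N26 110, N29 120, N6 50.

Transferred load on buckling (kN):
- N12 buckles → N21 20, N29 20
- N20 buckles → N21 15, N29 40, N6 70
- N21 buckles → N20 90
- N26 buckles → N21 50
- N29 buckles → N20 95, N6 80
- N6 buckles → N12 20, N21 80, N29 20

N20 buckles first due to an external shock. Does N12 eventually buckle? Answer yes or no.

no

Round 1 — N20 buckles (initial).
  N21: +15 → 15 < 70
  N29: +40 → 40 < 120
  N6: +70 → 70 ≥ 50
Round 2 — N6 buckles.
  N12: +20 → 20 < 60
  N21: +80 → 95 ≥ 70
  N29: +20 → 60 < 120
Round 3 — N21 buckles.
No further bucklings.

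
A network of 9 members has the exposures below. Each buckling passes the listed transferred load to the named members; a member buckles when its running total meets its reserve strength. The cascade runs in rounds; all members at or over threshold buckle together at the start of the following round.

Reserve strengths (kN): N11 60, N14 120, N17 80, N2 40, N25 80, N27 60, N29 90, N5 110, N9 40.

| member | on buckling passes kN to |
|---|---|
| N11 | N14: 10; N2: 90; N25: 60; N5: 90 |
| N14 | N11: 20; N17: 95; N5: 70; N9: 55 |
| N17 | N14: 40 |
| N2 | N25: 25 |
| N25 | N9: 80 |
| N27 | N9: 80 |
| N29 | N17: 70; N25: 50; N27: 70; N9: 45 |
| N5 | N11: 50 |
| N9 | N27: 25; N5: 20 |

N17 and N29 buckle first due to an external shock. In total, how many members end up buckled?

4

Round 1 — N17, N29 buckle (initial).
  N14: +40 → 40 < 120
  N25: +50 → 50 < 80
  N27: +70 → 70 ≥ 60
  N9: +45 → 45 ≥ 40
Round 2 — N27, N9 buckle.
  N5: +20 → 20 < 110
No further bucklings.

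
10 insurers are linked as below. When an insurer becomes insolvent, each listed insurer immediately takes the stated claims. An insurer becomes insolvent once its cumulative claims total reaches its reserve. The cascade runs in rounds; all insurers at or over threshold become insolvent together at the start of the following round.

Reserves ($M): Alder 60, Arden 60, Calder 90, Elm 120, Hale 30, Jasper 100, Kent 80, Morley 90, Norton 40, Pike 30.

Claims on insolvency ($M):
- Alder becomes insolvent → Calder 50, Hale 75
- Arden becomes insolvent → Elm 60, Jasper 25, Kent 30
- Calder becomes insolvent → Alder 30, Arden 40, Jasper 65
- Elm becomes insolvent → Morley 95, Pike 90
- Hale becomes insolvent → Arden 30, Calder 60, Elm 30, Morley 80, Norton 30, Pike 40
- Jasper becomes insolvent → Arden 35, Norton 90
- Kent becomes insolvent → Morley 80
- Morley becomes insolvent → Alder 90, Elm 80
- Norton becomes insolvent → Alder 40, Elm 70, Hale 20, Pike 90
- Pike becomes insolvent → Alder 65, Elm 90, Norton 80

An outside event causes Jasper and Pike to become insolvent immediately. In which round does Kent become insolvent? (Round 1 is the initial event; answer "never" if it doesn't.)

never

Round 1 — Jasper, Pike become insolvent (initial).
  Alder: +65 → 65 ≥ 60
  Arden: +35 → 35 < 60
  Elm: +90 → 90 < 120
  Norton: +90+80 → 170 ≥ 40
Round 2 — Alder, Norton become insolvent.
  Calder: +50 → 50 < 90
  Elm: +70 → 160 ≥ 120
  Hale: +75+20 → 95 ≥ 30
Round 3 — Elm, Hale become insolvent.
  Arden: +30 → 65 ≥ 60
  Calder: +60 → 110 ≥ 90
  Morley: +95+80 → 175 ≥ 90
Round 4 — Arden, Calder, Morley become insolvent.
  Kent: +30 → 30 < 80
No further insolvencies.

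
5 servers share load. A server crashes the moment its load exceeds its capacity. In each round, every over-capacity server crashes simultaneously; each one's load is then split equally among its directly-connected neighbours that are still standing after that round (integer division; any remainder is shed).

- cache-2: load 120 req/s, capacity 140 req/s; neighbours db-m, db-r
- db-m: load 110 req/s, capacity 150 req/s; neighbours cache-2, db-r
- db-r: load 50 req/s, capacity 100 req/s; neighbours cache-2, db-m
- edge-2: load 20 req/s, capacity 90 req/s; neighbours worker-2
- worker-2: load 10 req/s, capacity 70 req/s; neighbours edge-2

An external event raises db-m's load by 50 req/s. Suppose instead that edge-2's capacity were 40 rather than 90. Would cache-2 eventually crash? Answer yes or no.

With edge-2's capacity at 40:
Round 1 — db-m at 160 > 150. db-m crashes.
  db-m sheds 160 req/s to cache-2, db-r: 80 each.
    cache-2: 120+80 = 200 > 140
    db-r: 50+80 = 130 > 100
Round 2 — cache-2, db-r crash.
  cache-2 sheds 200 req/s: no online neighbours, lost.
  db-r sheds 130 req/s: no online neighbours, lost.
No further crashes.

yes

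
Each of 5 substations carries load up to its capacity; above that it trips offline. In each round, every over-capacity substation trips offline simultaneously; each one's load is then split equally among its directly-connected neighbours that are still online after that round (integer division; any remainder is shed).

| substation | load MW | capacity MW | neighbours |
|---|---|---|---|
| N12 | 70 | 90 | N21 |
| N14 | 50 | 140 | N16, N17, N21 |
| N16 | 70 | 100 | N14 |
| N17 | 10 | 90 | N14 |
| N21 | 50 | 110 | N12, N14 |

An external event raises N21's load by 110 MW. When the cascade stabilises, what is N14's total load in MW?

130

Round 1 — N21 at 160 > 110. N21 trips offline.
  N21 sheds 160 MW to N12, N14: 80 each.
    N12: 70+80 = 150 > 90
    N14: 50+80 = 130 ≤ 140
Round 2 — N12 trips offline.
  N12 sheds 150 MW: no online neighbours, lost.
No further trips.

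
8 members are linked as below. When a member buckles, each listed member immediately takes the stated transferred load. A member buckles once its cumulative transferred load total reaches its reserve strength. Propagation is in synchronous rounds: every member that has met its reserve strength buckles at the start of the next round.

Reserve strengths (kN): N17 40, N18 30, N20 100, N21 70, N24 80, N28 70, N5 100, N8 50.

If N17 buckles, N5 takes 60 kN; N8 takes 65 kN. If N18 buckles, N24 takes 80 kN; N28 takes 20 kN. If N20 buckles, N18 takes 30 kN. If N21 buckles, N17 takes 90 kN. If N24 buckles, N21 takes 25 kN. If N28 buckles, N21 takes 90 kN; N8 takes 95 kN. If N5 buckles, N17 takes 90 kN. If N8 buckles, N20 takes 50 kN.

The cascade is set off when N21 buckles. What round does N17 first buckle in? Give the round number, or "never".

Round 1 — N21 buckles (initial).
  N17: +90 → 90 ≥ 40
Round 2 — N17 buckles.
  N5: +60 → 60 < 100
  N8: +65 → 65 ≥ 50
Round 3 — N8 buckles.
  N20: +50 → 50 < 100
No further bucklings.

2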